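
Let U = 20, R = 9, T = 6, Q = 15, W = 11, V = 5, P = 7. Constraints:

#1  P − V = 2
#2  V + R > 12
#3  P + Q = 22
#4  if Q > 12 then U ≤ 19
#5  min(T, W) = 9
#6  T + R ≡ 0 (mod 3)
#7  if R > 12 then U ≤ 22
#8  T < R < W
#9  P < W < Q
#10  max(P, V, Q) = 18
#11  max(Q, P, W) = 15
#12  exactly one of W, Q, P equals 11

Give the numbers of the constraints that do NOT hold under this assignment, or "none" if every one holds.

No — constraints 4, 5, and 10 are not satisfied.

#1 P − V = 7 − 5 = 2 — holds.
#2 V + R = 5 + 9 = 14; 14 > 12 — holds.
#3 P + Q = 7 + 15 = 22 — holds.
#4 Q = 15 > 12, so we need U ≤ 19; but U = 20 > 19 — does not hold.
#5 min(6, 11) = 6, not 9 — does not hold.
#6 T + R = 15; 15 mod 3 = 0 — holds.
#7 R = 9, not > 12; antecedent false, conditional vacuously true — holds.
#8 values 6 < 9 < 11 — holds.
#9 values 7 < 11 < 15 — holds.
#10 max(7, 5, 15) = 15, not 18 — does not hold.
#11 max(15, 7, 11) = 15 — holds.
#12 W=11, Q=15, P=7; 1 of them equals 11 — holds.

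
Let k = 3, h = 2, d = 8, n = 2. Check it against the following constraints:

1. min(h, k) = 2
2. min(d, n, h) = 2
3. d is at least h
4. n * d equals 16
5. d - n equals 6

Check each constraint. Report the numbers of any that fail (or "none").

1. min(2, 3) = 2  ✔
2. min(8, 2, 2) = 2  ✔
3. d = 8, h = 2; 8 ≥ 2  ✔
4. n * d = 2 * 8 = 16  ✔
5. d - n = 8 - 2 = 6  ✔

None — every constraint holds.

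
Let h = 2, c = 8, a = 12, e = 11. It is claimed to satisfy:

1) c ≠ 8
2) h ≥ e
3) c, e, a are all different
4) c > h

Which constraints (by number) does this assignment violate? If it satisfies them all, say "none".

Violated: 1, 2.

1) c = 8, but 8 is required to differ — violated.
2) h = 2, e = 11; 2 < 11 (want ≥) — violated.
3) values 8, 11, 12 are pairwise distinct — satisfied.
4) c = 8, h = 2; 8 > 2 — satisfied.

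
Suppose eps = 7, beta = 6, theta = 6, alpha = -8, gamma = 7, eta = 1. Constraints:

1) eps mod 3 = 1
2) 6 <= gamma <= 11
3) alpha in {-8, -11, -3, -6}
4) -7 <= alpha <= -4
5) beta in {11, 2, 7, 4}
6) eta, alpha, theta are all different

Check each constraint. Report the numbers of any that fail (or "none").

No — constraints 4 and 5 are not satisfied.

1) 7 mod 3 = 1  ✔
2) gamma = 7 lies in [6, 11]  ✔
3) alpha = -8 is in {-8, -11, -3, -6}  ✔
4) alpha = -8 is outside [-7, -4]  ✘
5) beta = 6 is not in {11, 2, 7, 4}  ✘
6) values 1, -8, 6 are pairwise distinct  ✔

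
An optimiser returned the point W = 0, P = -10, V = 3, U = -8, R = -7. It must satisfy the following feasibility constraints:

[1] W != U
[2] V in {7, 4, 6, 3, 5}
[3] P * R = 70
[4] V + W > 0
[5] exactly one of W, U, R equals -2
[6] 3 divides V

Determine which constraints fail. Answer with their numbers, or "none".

Constraint 5 does not hold.

[1] W = 0, U = -8; distinct — holds.
[2] V = 3 is in {7, 4, 6, 3, 5} — holds.
[3] P * R = -10 * (-7) = 70 — holds.
[4] V + W = 3 + 0 = 3; 3 > 0 — holds.
[5] W=0, U=-8, R=-7; 0 of them equal -2, not exactly one — does not hold.
[6] 3 / 3 = 1, so 3 divides 3 — holds.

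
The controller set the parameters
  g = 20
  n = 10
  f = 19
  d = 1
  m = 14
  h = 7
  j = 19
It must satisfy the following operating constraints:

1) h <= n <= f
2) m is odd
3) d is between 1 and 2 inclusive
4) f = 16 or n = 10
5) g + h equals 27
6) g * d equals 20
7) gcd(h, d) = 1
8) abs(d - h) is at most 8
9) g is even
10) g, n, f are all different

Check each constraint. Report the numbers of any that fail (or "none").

No — constraint 2 is not satisfied.

1) values 7 <= 10 <= 19 — holds.
2) m = 14 is even — does not hold.
3) d = 1 lies in [1, 2] — holds.
4) f = 19 ≠ 16, but n = 10 = 10 (second disjunct) — holds.
5) g + h = 20 + 7 = 27 — holds.
6) g * d = 20 * 1 = 20 — holds.
7) gcd(7, 1) = 1 — holds.
8) abs(1 - 7) = 6; 6 ≤ 8 — holds.
9) g = 20 is even — holds.
10) values 20, 10, 19 are pairwise distinct — holds.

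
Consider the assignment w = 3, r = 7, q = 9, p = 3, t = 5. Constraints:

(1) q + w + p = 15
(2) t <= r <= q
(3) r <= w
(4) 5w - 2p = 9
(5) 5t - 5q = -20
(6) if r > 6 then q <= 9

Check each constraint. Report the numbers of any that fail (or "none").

(1) q + w + p = 9 + 3 + 3 = 15 — holds.
(2) values 5 <= 7 <= 9 — holds.
(3) r = 7, w = 3; 7 > 3 (want ≤) — does not hold.
(4) 5w - 2p = 5(3) - 2(3) = 9 — holds.
(5) 5t - 5q = 5(5) - 5(9) = -20 — holds.
(6) r = 7 > 6, so we need q ≤ 9; q = 9 ≤ 9 — holds.

Constraint 3 does not hold.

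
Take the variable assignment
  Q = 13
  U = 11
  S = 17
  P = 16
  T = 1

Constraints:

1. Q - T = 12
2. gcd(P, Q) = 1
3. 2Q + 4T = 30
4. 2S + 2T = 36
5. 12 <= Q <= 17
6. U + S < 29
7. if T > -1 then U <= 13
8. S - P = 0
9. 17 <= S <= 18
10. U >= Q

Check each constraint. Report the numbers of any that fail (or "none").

The assignment fails constraints 8 and 10.

1. Q - T = 13 - 1 = 12  ✓
2. gcd(16, 13) = 1  ✓
3. 2Q + 4T = 2(13) + 4(1) = 30  ✓
4. 2S + 2T = 2(17) + 2(1) = 36  ✓
5. Q = 13 lies in [12, 17]  ✓
6. U + S = 11 + 17 = 28; 28 < 29  ✓
7. T = 1 > -1, so we need U ≤ 13; U = 11 ≤ 13  ✓
8. S - P = 17 - 16 = 1, not 0  ✗
9. S = 17 lies in [17, 18]  ✓
10. U = 11, Q = 13; 11 < 13 (want ≥)  ✗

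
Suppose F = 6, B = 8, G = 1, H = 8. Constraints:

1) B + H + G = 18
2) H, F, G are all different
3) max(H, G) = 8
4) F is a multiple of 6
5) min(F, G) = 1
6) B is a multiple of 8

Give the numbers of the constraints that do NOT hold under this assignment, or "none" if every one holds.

1) B + H + G = 8 + 8 + 1 = 17, not 18  no
2) values 8, 6, 1 are pairwise distinct  yes
3) max(8, 1) = 8  yes
4) 6 / 6 = 1, so 6 divides 6  yes
5) min(6, 1) = 1  yes
6) 8 / 8 = 1, so 8 divides 8  yes

Constraint 1 does not hold.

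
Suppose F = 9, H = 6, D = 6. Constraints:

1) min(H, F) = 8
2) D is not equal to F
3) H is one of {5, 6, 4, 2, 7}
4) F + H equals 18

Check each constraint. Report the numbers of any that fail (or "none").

1) min(6, 9) = 6, not 8  ✗
2) D = 6, F = 9; distinct  ✓
3) H = 6 is in {5, 6, 4, 2, 7}  ✓
4) F + H = 9 + 6 = 15, not 18  ✗

Violated: 1 and 4.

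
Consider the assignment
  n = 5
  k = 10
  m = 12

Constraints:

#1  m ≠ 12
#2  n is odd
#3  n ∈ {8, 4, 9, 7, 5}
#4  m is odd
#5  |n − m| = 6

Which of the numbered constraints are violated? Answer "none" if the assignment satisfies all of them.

Constraints 1, 4, and 5 do not hold.

#1 m = 12, but 12 is required to differ — does not hold.
#2 n = 5 is odd — holds.
#3 n = 5 is in {8, 4, 9, 7, 5} — holds.
#4 m = 12 is even — does not hold.
#5 |5 − 12| = 7, not 6 — does not hold.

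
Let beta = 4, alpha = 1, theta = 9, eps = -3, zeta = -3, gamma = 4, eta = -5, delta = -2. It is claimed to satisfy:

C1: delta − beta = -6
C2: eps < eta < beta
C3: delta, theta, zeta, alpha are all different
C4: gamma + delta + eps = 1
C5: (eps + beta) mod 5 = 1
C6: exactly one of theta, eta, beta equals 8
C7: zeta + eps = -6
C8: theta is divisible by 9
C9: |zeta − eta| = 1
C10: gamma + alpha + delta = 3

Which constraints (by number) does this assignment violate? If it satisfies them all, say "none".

C1: delta − beta = -2 − 4 = -6 — satisfied.
C2: values -3, -5, 4; eps = -3 is not < eta = -5 — violated.
C3: values -2, 9, -3, 1 are pairwise distinct — satisfied.
C4: gamma + delta + eps = 4 + (-2) + (-3) = -1, not 1 — violated.
C5: eps + beta = 1; 1 mod 5 = 1 — satisfied.
C6: theta=9, eta=-5, beta=4; 0 of them equal 8, not exactly one — violated.
C7: zeta + eps = -3 + (-3) = -6 — satisfied.
C8: 9 / 9 = 1, so 9 divides 9 — satisfied.
C9: |-3 − (-5)| = 2, not 1 — violated.
C10: gamma + alpha + delta = 4 + 1 + (-2) = 3 — satisfied.

Constraints 2, 4, 6, and 9 do not hold.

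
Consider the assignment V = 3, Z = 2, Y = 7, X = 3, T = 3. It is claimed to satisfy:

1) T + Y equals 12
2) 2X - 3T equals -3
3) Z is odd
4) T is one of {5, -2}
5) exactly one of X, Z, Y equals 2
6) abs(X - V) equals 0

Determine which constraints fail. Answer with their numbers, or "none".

1) T + Y = 3 + 7 = 10, not 12 — does not hold.
2) 2X - 3T = 2(3) - 3(3) = -3 — holds.
3) Z = 2 is even — does not hold.
4) T = 3 is not in {5, -2} — does not hold.
5) X=3, Z=2, Y=7; 1 of them equals 2 — holds.
6) abs(3 - 3) = 0 — holds.

Constraints 1, 3, and 4 do not hold.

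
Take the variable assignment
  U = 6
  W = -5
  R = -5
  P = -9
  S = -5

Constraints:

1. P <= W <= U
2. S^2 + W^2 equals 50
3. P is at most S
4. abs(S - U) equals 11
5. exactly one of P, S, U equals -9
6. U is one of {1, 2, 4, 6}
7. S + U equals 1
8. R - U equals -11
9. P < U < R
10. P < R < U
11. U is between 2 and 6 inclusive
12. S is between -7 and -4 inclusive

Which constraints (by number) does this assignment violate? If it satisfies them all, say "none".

The assignment fails constraint 9.

1. values -9 <= -5 <= 6  OK
2. S^2 + W^2 = (-5)^2 + (-5)^2 = 25 + 25 = 50  OK
3. P = -9, S = -5; -9 ≤ -5  OK
4. abs(-5 - 6) = 11  OK
5. P=-9, S=-5, U=6; 1 of them equals -9  OK
6. U = 6 is in {1, 2, 4, 6}  OK
7. S + U = -5 + 6 = 1  OK
8. R - U = -5 - 6 = -11  OK
9. values -9, 6, -5; U = 6 is not < R = -5  FAIL
10. values -9 < -5 < 6  OK
11. U = 6 lies in [2, 6]  OK
12. S = -5 lies in [-7, -4]  OK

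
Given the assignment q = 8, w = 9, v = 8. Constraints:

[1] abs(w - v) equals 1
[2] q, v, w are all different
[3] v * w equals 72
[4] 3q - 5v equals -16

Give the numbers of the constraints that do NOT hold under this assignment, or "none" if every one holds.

No — constraint 2 is not satisfied.

[1] abs(9 - 8) = 1 — holds.
[2] q = v = 8, not all different — fails.
[3] v * w = 8 * 9 = 72 — holds.
[4] 3q - 5v = 3(8) - 5(8) = -16 — holds.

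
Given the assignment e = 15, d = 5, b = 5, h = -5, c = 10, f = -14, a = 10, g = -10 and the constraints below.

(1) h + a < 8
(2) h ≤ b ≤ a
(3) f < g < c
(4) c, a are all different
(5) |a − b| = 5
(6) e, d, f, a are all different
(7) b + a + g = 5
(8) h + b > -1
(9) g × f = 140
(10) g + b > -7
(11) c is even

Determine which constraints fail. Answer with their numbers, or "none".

Constraint 4 is violated.

(1) h + a = -5 + 10 = 5; 5 < 8 — satisfied.
(2) values -5 ≤ 5 ≤ 10 — satisfied.
(3) values -14 < -10 < 10 — satisfied.
(4) c = a = 10, not all different — violated.
(5) |10 − 5| = 5 — satisfied.
(6) values 15, 5, -14, 10 are pairwise distinct — satisfied.
(7) b + a + g = 5 + 10 + (-10) = 5 — satisfied.
(8) h + b = -5 + 5 = 0; 0 > -1 — satisfied.
(9) g × f = -10 × (-14) = 140 — satisfied.
(10) g + b = -10 + 5 = -5; -5 > -7 — satisfied.
(11) c = 10 is even — satisfied.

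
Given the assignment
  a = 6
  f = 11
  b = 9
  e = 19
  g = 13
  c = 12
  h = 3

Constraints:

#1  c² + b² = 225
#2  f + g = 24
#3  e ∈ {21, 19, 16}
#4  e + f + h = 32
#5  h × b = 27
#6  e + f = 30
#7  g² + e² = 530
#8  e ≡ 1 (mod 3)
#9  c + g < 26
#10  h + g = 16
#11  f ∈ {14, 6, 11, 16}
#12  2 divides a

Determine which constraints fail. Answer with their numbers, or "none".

#1 c² + b² = 12² + 9² = 144 + 81 = 225  ✓
#2 f + g = 11 + 13 = 24  ✓
#3 e = 19 is in {21, 19, 16}  ✓
#4 e + f + h = 19 + 11 + 3 = 33, not 32  ✗
#5 h × b = 3 × 9 = 27  ✓
#6 e + f = 19 + 11 = 30  ✓
#7 g² + e² = 13² + 19² = 169 + 361 = 530  ✓
#8 19 mod 3 = 1  ✓
#9 c + g = 12 + 13 = 25; 25 < 26  ✓
#10 h + g = 3 + 13 = 16  ✓
#11 f = 11 is in {14, 6, 11, 16}  ✓
#12 6 / 2 = 3, so 2 divides 6  ✓

Constraint 4 does not hold.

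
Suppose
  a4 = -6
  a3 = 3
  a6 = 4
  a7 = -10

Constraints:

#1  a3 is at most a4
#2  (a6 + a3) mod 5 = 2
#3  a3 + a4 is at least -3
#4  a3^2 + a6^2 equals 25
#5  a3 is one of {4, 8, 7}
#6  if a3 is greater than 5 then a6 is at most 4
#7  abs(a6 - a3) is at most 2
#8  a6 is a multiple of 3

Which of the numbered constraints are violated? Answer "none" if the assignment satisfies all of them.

No — constraints 1, 5, and 8 are not satisfied.

#1 a3 = 3, a4 = -6; 3 > -6 (want ≤) — violated.
#2 a6 + a3 = 7; 7 mod 5 = 2 — OK.
#3 a3 + a4 = 3 + (-6) = -3; -3 ≥ -3 — OK.
#4 a3^2 + a6^2 = 3^2 + 4^2 = 9 + 16 = 25 — OK.
#5 a3 = 3 is not in {4, 8, 7} — violated.
#6 a3 = 3, not > 5; antecedent false, conditional vacuously true — OK.
#7 abs(4 - 3) = 1; 1 ≤ 2 — OK.
#8 4 = 3*1 + 1, so 3 does not divide 4 — violated.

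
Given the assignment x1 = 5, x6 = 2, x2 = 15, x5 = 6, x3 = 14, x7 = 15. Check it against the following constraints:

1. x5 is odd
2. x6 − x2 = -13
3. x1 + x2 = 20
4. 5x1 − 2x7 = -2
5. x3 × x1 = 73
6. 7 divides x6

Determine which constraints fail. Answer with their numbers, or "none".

Violated: 1, 4, 5, 6.

1. x5 = 6 is even  ✗
2. x6 − x2 = 2 − 15 = -13  ✓
3. x1 + x2 = 5 + 15 = 20  ✓
4. 5x1 − 2x7 = 5(5) − 2(15) = -5, not -2  ✗
5. x3 × x1 = 14 × 5 = 70, not 73  ✗
6. 2 = 7×0 + 2, so 7 does not divide 2  ✗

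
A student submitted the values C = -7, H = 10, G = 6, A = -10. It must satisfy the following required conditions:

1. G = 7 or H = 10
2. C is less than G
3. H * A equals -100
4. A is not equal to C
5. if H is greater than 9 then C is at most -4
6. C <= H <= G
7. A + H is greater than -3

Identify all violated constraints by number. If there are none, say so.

The assignment fails constraint 6.

1. G = 6 ≠ 7, but H = 10 = 10 (second disjunct)  ✔
2. C = -7, G = 6; -7 < 6  ✔
3. H * A = 10 * (-10) = -100  ✔
4. A = -10, C = -7; distinct  ✔
5. H = 10 > 9, so we need C ≤ -4; C = -7 ≤ -4  ✔
6. values -7, 10, 6; H = 10 is not <= G = 6  ✘
7. A + H = -10 + 10 = 0; 0 > -3  ✔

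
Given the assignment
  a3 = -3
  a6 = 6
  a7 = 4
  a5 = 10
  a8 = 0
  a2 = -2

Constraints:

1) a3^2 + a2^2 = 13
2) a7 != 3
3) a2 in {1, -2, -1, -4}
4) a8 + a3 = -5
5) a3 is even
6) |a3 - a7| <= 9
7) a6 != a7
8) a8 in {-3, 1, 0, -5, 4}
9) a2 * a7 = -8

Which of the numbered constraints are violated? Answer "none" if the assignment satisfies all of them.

1) a3^2 + a2^2 = (-3)^2 + (-2)^2 = 9 + 4 = 13 — holds.
2) a7 = 4, and 4 ≠ 3 — holds.
3) a2 = -2 is in {1, -2, -1, -4} — holds.
4) a8 + a3 = 0 + (-3) = -3, not -5 — does not hold.
5) a3 = -3 is odd — does not hold.
6) |-3 - 4| = 7; 7 ≤ 9 — holds.
7) a6 = 6, a7 = 4; distinct — holds.
8) a8 = 0 is in {-3, 1, 0, -5, 4} — holds.
9) a2 * a7 = -2 * 4 = -8 — holds.

The assignment fails constraints 4 and 5.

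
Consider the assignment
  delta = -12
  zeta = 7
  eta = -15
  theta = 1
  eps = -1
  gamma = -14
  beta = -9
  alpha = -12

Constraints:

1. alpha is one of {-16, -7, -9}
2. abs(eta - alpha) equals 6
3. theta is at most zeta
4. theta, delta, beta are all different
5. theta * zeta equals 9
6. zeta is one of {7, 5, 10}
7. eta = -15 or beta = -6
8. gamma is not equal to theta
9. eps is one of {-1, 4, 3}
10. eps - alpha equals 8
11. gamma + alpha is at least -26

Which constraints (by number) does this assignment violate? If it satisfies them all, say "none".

Violated: 1, 2, 5, and 10.

1. alpha = -12 is not in {-16, -7, -9} — does not hold.
2. abs(-15 - (-12)) = 3, not 6 — does not hold.
3. theta = 1, zeta = 7; 1 ≤ 7 — holds.
4. values 1, -12, -9 are pairwise distinct — holds.
5. theta * zeta = 1 * 7 = 7, not 9 — does not hold.
6. zeta = 7 is in {7, 5, 10} — holds.
7. eta = -15 = -15 (first disjunct) — holds.
8. gamma = -14, theta = 1; distinct — holds.
9. eps = -1 is in {-1, 4, 3} — holds.
10. eps - alpha = -1 - (-12) = 11, not 8 — does not hold.
11. gamma + alpha = -14 + (-12) = -26; -26 ≥ -26 — holds.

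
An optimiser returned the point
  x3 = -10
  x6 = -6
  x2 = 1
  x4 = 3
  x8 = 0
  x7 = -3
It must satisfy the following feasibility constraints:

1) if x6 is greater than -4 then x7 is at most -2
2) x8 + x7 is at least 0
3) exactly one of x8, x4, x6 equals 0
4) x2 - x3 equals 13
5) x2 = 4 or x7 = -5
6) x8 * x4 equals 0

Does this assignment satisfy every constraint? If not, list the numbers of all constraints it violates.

1) x6 = -6, not > -4; antecedent false, conditional vacuously true — OK.
2) x8 + x7 = 0 + (-3) = -3; -3 < 0, bound 0 not met — violated.
3) x8=0, x4=3, x6=-6; 1 of them equals 0 — OK.
4) x2 - x3 = 1 - (-10) = 11, not 13 — violated.
5) x2 = 1 ≠ 4 and x7 = -3 ≠ -5; both disjuncts false — violated.
6) x8 * x4 = 0 * 3 = 0 — OK.

No — constraints 2, 4, 5 are not satisfied.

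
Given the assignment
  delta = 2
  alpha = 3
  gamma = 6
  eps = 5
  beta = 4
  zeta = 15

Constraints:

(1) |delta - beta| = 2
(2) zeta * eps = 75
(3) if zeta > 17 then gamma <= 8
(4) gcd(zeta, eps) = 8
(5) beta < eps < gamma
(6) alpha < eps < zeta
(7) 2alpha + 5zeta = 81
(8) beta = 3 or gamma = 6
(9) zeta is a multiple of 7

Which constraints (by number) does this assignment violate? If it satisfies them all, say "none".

(1) |2 - 4| = 2  ✓
(2) zeta * eps = 15 * 5 = 75  ✓
(3) zeta = 15, not > 17; antecedent false, conditional vacuously true  ✓
(4) gcd(15, 5) = 5, not 8  ✗
(5) values 4 < 5 < 6  ✓
(6) values 3 < 5 < 15  ✓
(7) 2alpha + 5zeta = 2(3) + 5(15) = 81  ✓
(8) beta = 4 ≠ 3, but gamma = 6 = 6 (second disjunct)  ✓
(9) 15 = 7*2 + 1, so 7 does not divide 15  ✗

Violated: 4 and 9.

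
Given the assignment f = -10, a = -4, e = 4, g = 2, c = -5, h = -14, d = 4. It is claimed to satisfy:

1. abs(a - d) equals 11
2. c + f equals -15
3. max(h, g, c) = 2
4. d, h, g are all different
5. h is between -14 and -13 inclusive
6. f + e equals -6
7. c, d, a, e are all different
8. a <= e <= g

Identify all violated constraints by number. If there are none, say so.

Violated: 1, 7, 8.

1. abs(-4 - 4) = 8, not 11  false
2. c + f = -5 + (-10) = -15  true
3. max(-14, 2, -5) = 2  true
4. values 4, -14, 2 are pairwise distinct  true
5. h = -14 lies in [-14, -13]  true
6. f + e = -10 + 4 = -6  true
7. d = e = 4, not all different  false
8. values -4, 4, 2; e = 4 is not <= g = 2  false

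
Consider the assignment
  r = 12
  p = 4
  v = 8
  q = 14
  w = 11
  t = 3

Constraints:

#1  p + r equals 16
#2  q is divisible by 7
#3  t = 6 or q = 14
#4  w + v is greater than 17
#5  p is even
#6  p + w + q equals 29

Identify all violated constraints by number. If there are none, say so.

#1 p + r = 4 + 12 = 16  ✓
#2 14 / 7 = 2, so 7 divides 14  ✓
#3 t = 3 ≠ 6, but q = 14 = 14 (second disjunct)  ✓
#4 w + v = 11 + 8 = 19; 19 > 17  ✓
#5 p = 4 is even  ✓
#6 p + w + q = 4 + 11 + 14 = 29  ✓

All constraints are satisfied.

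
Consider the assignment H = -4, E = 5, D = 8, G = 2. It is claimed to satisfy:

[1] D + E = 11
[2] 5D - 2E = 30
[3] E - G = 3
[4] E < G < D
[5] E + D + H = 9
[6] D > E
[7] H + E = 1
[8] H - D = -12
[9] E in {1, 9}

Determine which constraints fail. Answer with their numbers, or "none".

The assignment fails constraints 1, 4, 9.

[1] D + E = 8 + 5 = 13, not 11  FAIL
[2] 5D - 2E = 5(8) - 2(5) = 30  OK
[3] E - G = 5 - 2 = 3  OK
[4] values 5, 2, 8; E = 5 is not < G = 2  FAIL
[5] E + D + H = 5 + 8 + (-4) = 9  OK
[6] D = 8, E = 5; 8 > 5  OK
[7] H + E = -4 + 5 = 1  OK
[8] H - D = -4 - 8 = -12  OK
[9] E = 5 is not in {1, 9}  FAIL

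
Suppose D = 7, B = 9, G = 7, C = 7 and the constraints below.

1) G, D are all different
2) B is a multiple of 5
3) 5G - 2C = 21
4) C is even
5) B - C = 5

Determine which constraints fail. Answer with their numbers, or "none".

1) G = D = 7, not all different — violated.
2) 9 = 5*1 + 4, so 5 does not divide 9 — violated.
3) 5G - 2C = 5(7) - 2(7) = 21 — satisfied.
4) C = 7 is odd — violated.
5) B - C = 9 - 7 = 2, not 5 — violated.

Constraints 1, 2, 4, and 5 do not hold.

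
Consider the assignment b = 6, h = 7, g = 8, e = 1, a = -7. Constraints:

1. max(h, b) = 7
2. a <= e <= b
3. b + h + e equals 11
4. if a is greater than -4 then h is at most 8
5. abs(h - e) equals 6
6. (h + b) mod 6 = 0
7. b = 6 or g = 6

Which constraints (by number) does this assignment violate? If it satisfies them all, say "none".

No — constraints 3, 6 are not satisfied.

1. max(7, 6) = 7 — satisfied.
2. values -7 <= 1 <= 6 — satisfied.
3. b + h + e = 6 + 7 + 1 = 14, not 11 — violated.
4. a = -7, not > -4; antecedent false, conditional vacuously true — satisfied.
5. abs(7 - 1) = 6 — satisfied.
6. h + b = 13; 13 mod 6 = 1, not 0 — violated.
7. b = 6 = 6 (first disjunct) — satisfied.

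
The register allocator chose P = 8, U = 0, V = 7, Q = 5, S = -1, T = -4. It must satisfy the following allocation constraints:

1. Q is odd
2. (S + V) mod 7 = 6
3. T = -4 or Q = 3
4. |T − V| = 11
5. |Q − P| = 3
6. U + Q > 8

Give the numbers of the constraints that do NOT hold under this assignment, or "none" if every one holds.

The assignment fails constraint 6.

1. Q = 5 is odd — holds.
2. S + V = 6; 6 mod 7 = 6 — holds.
3. T = -4 = -4 (first disjunct) — holds.
4. |-4 − 7| = 11 — holds.
5. |5 − 8| = 3 — holds.
6. U + Q = 0 + 5 = 5; 5 ≤ 8, bound 8 not met — does not hold.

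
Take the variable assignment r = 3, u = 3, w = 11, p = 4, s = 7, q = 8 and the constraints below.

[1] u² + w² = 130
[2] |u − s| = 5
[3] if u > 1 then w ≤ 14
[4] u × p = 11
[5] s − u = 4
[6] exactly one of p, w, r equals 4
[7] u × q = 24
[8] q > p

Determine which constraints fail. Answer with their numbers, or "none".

[1] u² + w² = 3² + 11² = 9 + 121 = 130 — OK.
[2] |3 − 7| = 4, not 5 — violated.
[3] u = 3 > 1, so we need w ≤ 14; w = 11 ≤ 14 — OK.
[4] u × p = 3 × 4 = 12, not 11 — violated.
[5] s − u = 7 − 3 = 4 — OK.
[6] p=4, w=11, r=3; 1 of them equals 4 — OK.
[7] u × q = 3 × 8 = 24 — OK.
[8] q = 8, p = 4; 8 > 4 — OK.

Constraints 2 and 4 are violated.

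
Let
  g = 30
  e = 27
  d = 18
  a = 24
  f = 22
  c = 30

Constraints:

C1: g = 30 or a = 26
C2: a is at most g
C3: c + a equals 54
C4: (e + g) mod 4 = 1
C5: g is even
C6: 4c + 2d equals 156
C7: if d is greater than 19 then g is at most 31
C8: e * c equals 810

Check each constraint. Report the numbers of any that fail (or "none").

C1: g = 30 = 30 (first disjunct) — satisfied.
C2: a = 24, g = 30; 24 ≤ 30 — satisfied.
C3: c + a = 30 + 24 = 54 — satisfied.
C4: e + g = 57; 57 mod 4 = 1 — satisfied.
C5: g = 30 is even — satisfied.
C6: 4c + 2d = 4(30) + 2(18) = 156 — satisfied.
C7: d = 18, not > 19; antecedent false, conditional vacuously true — satisfied.
C8: e * c = 27 * 30 = 810 — satisfied.

All constraints are satisfied.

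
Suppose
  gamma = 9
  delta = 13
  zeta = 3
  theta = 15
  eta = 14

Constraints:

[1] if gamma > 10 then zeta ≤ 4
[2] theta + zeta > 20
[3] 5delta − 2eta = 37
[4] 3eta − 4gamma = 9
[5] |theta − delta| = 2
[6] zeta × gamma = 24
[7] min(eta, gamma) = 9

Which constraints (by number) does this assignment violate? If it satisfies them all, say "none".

[1] gamma = 9, not > 10; antecedent false, conditional vacuously true  yes
[2] theta + zeta = 15 + 3 = 18; 18 ≤ 20, bound 20 not met  no
[3] 5delta − 2eta = 5(13) − 2(14) = 37  yes
[4] 3eta − 4gamma = 3(14) − 4(9) = 6, not 9  no
[5] |15 − 13| = 2  yes
[6] zeta × gamma = 3 × 9 = 27, not 24  no
[7] min(14, 9) = 9  yes

Constraints 2, 4, 6 do not hold.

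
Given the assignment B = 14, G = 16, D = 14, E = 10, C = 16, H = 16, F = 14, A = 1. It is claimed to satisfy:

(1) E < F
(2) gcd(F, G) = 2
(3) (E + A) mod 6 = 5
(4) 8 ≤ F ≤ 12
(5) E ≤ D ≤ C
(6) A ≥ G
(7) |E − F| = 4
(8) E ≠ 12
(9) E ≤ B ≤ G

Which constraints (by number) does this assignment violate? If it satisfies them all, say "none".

(1) E = 10, F = 14; 10 < 14  holds
(2) gcd(14, 16) = 2  holds
(3) E + A = 11; 11 mod 6 = 5  holds
(4) F = 14 is outside [8, 12]  fails
(5) values 10 ≤ 14 ≤ 16  holds
(6) A = 1, G = 16; 1 < 16 (want ≥)  fails
(7) |10 − 14| = 4  holds
(8) E = 10, and 10 ≠ 12  holds
(9) values 10 ≤ 14 ≤ 16  holds

No — constraints 4 and 6 are not satisfied.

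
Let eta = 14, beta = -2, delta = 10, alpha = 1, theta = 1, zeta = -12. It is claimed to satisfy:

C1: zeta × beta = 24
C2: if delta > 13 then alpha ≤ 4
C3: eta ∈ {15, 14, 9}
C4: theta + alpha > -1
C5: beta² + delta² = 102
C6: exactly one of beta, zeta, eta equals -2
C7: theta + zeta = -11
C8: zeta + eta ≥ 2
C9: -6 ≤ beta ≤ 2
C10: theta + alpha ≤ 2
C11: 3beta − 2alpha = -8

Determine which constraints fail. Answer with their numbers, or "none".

C1: zeta × beta = -12 × (-2) = 24  ✔
C2: delta = 10, not > 13; antecedent false, conditional vacuously true  ✔
C3: eta = 14 is in {15, 14, 9}  ✔
C4: theta + alpha = 1 + 1 = 2; 2 > -1  ✔
C5: beta² + delta² = (-2)² + 10² = 4 + 100 = 104, not 102  ✘
C6: beta=-2, zeta=-12, eta=14; 1 of them equals -2  ✔
C7: theta + zeta = 1 + (-12) = -11  ✔
C8: zeta + eta = -12 + 14 = 2; 2 ≥ 2  ✔
C9: beta = -2 lies in [-6, 2]  ✔
C10: theta + alpha = 1 + 1 = 2; 2 ≤ 2  ✔
C11: 3beta − 2alpha = 3(-2) − 2(1) = -8  ✔

The assignment fails constraint 5.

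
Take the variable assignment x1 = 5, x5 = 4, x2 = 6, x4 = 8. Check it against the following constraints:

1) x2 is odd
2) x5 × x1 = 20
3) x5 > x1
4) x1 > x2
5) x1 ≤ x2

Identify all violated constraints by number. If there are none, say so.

1) x2 = 6 is even  false
2) x5 × x1 = 4 × 5 = 20  true
3) x5 = 4, x1 = 5; 4 ≤ 5 (want >)  false
4) x1 = 5, x2 = 6; 5 ≤ 6 (want >)  false
5) x1 = 5, x2 = 6; 5 ≤ 6  true

Constraints 1, 3, and 4 do not hold.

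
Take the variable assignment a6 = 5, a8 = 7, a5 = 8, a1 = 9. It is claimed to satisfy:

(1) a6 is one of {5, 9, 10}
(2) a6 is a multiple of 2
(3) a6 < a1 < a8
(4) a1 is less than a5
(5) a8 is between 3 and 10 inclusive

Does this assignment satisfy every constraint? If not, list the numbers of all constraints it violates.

Constraints 2, 3, and 4 do not hold.

(1) a6 = 5 is in {5, 9, 10} — holds.
(2) 5 = 2*2 + 1, so 2 does not divide 5 — fails.
(3) values 5, 9, 7; a1 = 9 is not < a8 = 7 — fails.
(4) a1 = 9, a5 = 8; 9 ≥ 8 (want <) — fails.
(5) a8 = 7 lies in [3, 10] — holds.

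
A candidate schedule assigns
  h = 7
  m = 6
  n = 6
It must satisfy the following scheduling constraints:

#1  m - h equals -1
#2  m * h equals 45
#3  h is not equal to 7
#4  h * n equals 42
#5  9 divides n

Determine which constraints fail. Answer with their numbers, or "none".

#1 m - h = 6 - 7 = -1 — holds.
#2 m * h = 6 * 7 = 42, not 45 — fails.
#3 h = 7, but 7 is required to differ — fails.
#4 h * n = 7 * 6 = 42 — holds.
#5 6 = 9*0 + 6, so 9 does not divide 6 — fails.

Violated: 2, 3, and 5.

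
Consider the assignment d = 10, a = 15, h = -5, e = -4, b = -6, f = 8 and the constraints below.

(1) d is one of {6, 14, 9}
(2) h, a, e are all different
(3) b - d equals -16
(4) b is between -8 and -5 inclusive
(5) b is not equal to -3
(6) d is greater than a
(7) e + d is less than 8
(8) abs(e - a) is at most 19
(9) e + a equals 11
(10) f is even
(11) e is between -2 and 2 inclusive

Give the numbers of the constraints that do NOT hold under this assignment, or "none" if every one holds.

(1) d = 10 is not in {6, 14, 9} — violated.
(2) values -5, 15, -4 are pairwise distinct — satisfied.
(3) b - d = -6 - 10 = -16 — satisfied.
(4) b = -6 lies in [-8, -5] — satisfied.
(5) b = -6, and -6 ≠ -3 — satisfied.
(6) d = 10, a = 15; 10 ≤ 15 (want >) — violated.
(7) e + d = -4 + 10 = 6; 6 < 8 — satisfied.
(8) abs(-4 - 15) = 19; 19 ≤ 19 — satisfied.
(9) e + a = -4 + 15 = 11 — satisfied.
(10) f = 8 is even — satisfied.
(11) e = -4 is outside [-2, 2] — violated.

Constraints 1, 6, 11 are violated.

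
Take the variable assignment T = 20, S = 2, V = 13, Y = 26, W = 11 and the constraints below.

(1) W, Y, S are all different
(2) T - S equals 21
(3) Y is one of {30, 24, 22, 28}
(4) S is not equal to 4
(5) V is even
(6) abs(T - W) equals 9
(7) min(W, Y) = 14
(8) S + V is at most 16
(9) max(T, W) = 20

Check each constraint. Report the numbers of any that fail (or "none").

(1) values 11, 26, 2 are pairwise distinct  ✓
(2) T - S = 20 - 2 = 18, not 21  ✗
(3) Y = 26 is not in {30, 24, 22, 28}  ✗
(4) S = 2, and 2 ≠ 4  ✓
(5) V = 13 is odd  ✗
(6) abs(20 - 11) = 9  ✓
(7) min(11, 26) = 11, not 14  ✗
(8) S + V = 2 + 13 = 15; 15 ≤ 16  ✓
(9) max(20, 11) = 20  ✓

Constraints 2, 3, 5, and 7 are violated.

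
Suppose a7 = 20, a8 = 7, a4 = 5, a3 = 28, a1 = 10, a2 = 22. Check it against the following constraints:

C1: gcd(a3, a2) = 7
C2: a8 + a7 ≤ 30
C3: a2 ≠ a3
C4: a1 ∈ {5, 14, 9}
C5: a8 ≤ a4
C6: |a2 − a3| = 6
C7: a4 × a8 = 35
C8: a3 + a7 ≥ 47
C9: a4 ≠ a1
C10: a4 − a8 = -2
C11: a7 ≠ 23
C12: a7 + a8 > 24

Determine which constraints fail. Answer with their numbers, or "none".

Constraints 1, 4, and 5 are violated.

C1: gcd(28, 22) = 2, not 7 — fails.
C2: a8 + a7 = 7 + 20 = 27; 27 ≤ 30 — holds.
C3: a2 = 22, a3 = 28; distinct — holds.
C4: a1 = 10 is not in {5, 14, 9} — fails.
C5: a8 = 7, a4 = 5; 7 > 5 (want ≤) — fails.
C6: |22 − 28| = 6 — holds.
C7: a4 × a8 = 5 × 7 = 35 — holds.
C8: a3 + a7 = 28 + 20 = 48; 48 ≥ 47 — holds.
C9: a4 = 5, a1 = 10; distinct — holds.
C10: a4 − a8 = 5 − 7 = -2 — holds.
C11: a7 = 20, and 20 ≠ 23 — holds.
C12: a7 + a8 = 20 + 7 = 27; 27 > 24 — holds.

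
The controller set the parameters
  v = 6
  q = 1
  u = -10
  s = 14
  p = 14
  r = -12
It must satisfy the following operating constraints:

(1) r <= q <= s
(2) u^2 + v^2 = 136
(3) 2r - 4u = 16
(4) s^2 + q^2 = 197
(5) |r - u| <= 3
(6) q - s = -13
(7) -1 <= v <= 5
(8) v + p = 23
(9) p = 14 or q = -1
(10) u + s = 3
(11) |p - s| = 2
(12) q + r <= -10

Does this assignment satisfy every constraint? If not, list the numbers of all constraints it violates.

No — constraints 7, 8, 10, and 11 are not satisfied.

(1) values -12 <= 1 <= 14  OK
(2) u^2 + v^2 = (-10)^2 + 6^2 = 100 + 36 = 136  OK
(3) 2r - 4u = 2(-12) - 4(-10) = 16  OK
(4) s^2 + q^2 = 14^2 + 1^2 = 196 + 1 = 197  OK
(5) |-12 - (-10)| = 2; 2 ≤ 3  OK
(6) q - s = 1 - 14 = -13  OK
(7) v = 6 is outside [-1, 5]  FAIL
(8) v + p = 6 + 14 = 20, not 23  FAIL
(9) p = 14 = 14 (first disjunct)  OK
(10) u + s = -10 + 14 = 4, not 3  FAIL
(11) |14 - 14| = 0, not 2  FAIL
(12) q + r = 1 + (-12) = -11; -11 ≤ -10  OK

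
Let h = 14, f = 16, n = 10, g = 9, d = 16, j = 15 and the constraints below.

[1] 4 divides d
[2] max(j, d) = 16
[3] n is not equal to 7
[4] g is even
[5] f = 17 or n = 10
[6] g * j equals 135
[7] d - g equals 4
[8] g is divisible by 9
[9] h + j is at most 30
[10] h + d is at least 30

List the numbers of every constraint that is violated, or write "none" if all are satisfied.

[1] 16 / 4 = 4, so 4 divides 16  ✔
[2] max(15, 16) = 16  ✔
[3] n = 10, and 10 ≠ 7  ✔
[4] g = 9 is odd  ✘
[5] f = 16 ≠ 17, but n = 10 = 10 (second disjunct)  ✔
[6] g * j = 9 * 15 = 135  ✔
[7] d - g = 16 - 9 = 7, not 4  ✘
[8] 9 / 9 = 1, so 9 divides 9  ✔
[9] h + j = 14 + 15 = 29; 29 ≤ 30  ✔
[10] h + d = 14 + 16 = 30; 30 ≥ 30  ✔

The assignment fails constraints 4, 7.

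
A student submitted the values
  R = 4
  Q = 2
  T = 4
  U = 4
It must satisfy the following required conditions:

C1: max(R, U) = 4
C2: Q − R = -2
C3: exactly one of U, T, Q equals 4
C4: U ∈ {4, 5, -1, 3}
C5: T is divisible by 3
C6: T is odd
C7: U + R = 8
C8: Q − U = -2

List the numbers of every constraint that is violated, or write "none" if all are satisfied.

C1: max(4, 4) = 4 — holds.
C2: Q − R = 2 − 4 = -2 — holds.
C3: U=4, T=4, Q=2; 2 of them equal 4, not exactly one — does not hold.
C4: U = 4 is in {4, 5, -1, 3} — holds.
C5: 4 = 3×1 + 1, so 3 does not divide 4 — does not hold.
C6: T = 4 is even — does not hold.
C7: U + R = 4 + 4 = 8 — holds.
C8: Q − U = 2 − 4 = -2 — holds.

Constraints 3, 5, and 6 are violated.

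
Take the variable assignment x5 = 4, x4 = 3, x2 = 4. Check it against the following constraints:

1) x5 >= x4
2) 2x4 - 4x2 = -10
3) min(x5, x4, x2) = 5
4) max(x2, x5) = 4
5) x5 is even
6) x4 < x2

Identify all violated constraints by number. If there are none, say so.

1) x5 = 4, x4 = 3; 4 ≥ 3  yes
2) 2x4 - 4x2 = 2(3) - 4(4) = -10  yes
3) min(4, 3, 4) = 3, not 5  no
4) max(4, 4) = 4  yes
5) x5 = 4 is even  yes
6) x4 = 3, x2 = 4; 3 < 4  yes

Violated: 3.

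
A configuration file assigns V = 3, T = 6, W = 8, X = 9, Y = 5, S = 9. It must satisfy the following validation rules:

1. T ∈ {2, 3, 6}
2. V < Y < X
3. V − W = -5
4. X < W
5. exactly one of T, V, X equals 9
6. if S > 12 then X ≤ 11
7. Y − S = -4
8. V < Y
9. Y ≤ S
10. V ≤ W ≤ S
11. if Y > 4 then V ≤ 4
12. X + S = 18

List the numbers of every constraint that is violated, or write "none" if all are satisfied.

Constraint 4 is violated.

1. T = 6 is in {2, 3, 6} — OK.
2. values 3 < 5 < 9 — OK.
3. V − W = 3 − 8 = -5 — OK.
4. X = 9, W = 8; 9 ≥ 8 (want <) — violated.
5. T=6, V=3, X=9; 1 of them equals 9 — OK.
6. S = 9, not > 12; antecedent false, conditional vacuously true — OK.
7. Y − S = 5 − 9 = -4 — OK.
8. V = 3, Y = 5; 3 < 5 — OK.
9. Y = 5, S = 9; 5 ≤ 9 — OK.
10. values 3 ≤ 8 ≤ 9 — OK.
11. Y = 5 > 4, so we need V ≤ 4; V = 3 ≤ 4 — OK.
12. X + S = 9 + 9 = 18 — OK.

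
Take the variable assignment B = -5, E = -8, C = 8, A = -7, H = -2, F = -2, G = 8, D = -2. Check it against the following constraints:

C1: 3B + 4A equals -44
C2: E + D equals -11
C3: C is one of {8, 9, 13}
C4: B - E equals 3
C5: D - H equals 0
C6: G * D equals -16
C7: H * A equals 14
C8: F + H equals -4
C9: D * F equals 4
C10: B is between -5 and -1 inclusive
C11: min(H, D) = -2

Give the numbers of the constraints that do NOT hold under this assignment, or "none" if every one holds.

C1: 3B + 4A = 3(-5) + 4(-7) = -43, not -44 — violated.
C2: E + D = -8 + (-2) = -10, not -11 — violated.
C3: C = 8 is in {8, 9, 13} — satisfied.
C4: B - E = -5 - (-8) = 3 — satisfied.
C5: D - H = -2 - (-2) = 0 — satisfied.
C6: G * D = 8 * (-2) = -16 — satisfied.
C7: H * A = -2 * (-7) = 14 — satisfied.
C8: F + H = -2 + (-2) = -4 — satisfied.
C9: D * F = -2 * (-2) = 4 — satisfied.
C10: B = -5 lies in [-5, -1] — satisfied.
C11: min(-2, -2) = -2 — satisfied.

Constraints 1, 2 do not hold.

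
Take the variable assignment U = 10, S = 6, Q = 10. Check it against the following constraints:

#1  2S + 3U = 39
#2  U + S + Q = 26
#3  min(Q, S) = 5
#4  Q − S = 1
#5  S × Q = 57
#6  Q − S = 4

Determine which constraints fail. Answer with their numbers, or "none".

Constraints 1, 3, 4, and 5 do not hold.

#1 2S + 3U = 2(6) + 3(10) = 42, not 39  fails
#2 U + S + Q = 10 + 6 + 10 = 26  holds
#3 min(10, 6) = 6, not 5  fails
#4 Q − S = 10 − 6 = 4, not 1  fails
#5 S × Q = 6 × 10 = 60, not 57  fails
#6 Q − S = 10 − 6 = 4  holds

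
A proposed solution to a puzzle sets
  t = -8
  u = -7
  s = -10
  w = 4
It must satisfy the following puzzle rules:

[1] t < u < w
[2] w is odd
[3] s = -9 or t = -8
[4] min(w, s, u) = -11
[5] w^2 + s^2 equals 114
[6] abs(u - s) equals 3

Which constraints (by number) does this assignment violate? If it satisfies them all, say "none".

[1] values -8 < -7 < 4  true
[2] w = 4 is even  false
[3] s = -10 ≠ -9, but t = -8 = -8 (second disjunct)  true
[4] min(4, -10, -7) = -10, not -11  false
[5] w^2 + s^2 = 4^2 + (-10)^2 = 16 + 100 = 116, not 114  false
[6] abs(-7 - (-10)) = 3  true

Constraints 2, 4, and 5 do not hold.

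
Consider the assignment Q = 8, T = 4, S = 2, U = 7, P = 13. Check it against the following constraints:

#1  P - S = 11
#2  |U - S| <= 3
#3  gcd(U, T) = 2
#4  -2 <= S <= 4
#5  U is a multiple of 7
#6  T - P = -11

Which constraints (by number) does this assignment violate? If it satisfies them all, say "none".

Constraints 2, 3, and 6 are violated.

#1 P - S = 13 - 2 = 11  true
#2 |7 - 2| = 5; 5 > 3, exceeds bound 3  false
#3 gcd(7, 4) = 1, not 2  false
#4 S = 2 lies in [-2, 4]  true
#5 7 / 7 = 1, so 7 divides 7  true
#6 T - P = 4 - 13 = -9, not -11  false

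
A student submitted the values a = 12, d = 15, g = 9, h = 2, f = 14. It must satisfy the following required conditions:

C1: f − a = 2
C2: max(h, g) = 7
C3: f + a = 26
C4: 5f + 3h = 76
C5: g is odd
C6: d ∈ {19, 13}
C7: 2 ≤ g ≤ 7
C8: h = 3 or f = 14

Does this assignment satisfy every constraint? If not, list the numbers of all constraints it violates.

C1: f − a = 14 − 12 = 2 — holds.
C2: max(2, 9) = 9, not 7 — does not hold.
C3: f + a = 14 + 12 = 26 — holds.
C4: 5f + 3h = 5(14) + 3(2) = 76 — holds.
C5: g = 9 is odd — holds.
C6: d = 15 is not in {19, 13} — does not hold.
C7: g = 9 is outside [2, 7] — does not hold.
C8: h = 2 ≠ 3, but f = 14 = 14 (second disjunct) — holds.

Constraints 2, 6, and 7 are violated.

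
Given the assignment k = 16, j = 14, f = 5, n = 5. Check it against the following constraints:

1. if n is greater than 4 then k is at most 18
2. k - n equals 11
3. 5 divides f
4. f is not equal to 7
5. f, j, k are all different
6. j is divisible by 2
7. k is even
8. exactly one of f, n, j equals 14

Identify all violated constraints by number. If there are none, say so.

Yes — all constraints hold.

1. n = 5 > 4, so we need k ≤ 18; k = 16 ≤ 18 — satisfied.
2. k - n = 16 - 5 = 11 — satisfied.
3. 5 / 5 = 1, so 5 divides 5 — satisfied.
4. f = 5, and 5 ≠ 7 — satisfied.
5. values 5, 14, 16 are pairwise distinct — satisfied.
6. 14 / 2 = 7, so 2 divides 14 — satisfied.
7. k = 16 is even — satisfied.
8. f=5, n=5, j=14; 1 of them equals 14 — satisfied.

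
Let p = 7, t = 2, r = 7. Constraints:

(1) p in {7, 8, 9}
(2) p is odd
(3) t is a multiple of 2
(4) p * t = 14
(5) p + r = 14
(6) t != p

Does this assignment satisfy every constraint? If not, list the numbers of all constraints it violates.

(1) p = 7 is in {7, 8, 9} — satisfied.
(2) p = 7 is odd — satisfied.
(3) 2 / 2 = 1, so 2 divides 2 — satisfied.
(4) p * t = 7 * 2 = 14 — satisfied.
(5) p + r = 7 + 7 = 14 — satisfied.
(6) t = 2, p = 7; distinct — satisfied.

All constraints are satisfied.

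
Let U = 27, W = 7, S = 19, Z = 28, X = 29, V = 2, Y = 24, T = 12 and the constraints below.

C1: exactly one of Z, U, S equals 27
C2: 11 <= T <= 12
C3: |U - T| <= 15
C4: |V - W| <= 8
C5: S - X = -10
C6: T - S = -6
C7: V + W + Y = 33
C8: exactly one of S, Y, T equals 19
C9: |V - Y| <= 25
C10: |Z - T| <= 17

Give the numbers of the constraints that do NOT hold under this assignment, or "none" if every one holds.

C1: Z=28, U=27, S=19; 1 of them equals 27 — satisfied.
C2: T = 12 lies in [11, 12] — satisfied.
C3: |27 - 12| = 15; 15 ≤ 15 — satisfied.
C4: |2 - 7| = 5; 5 ≤ 8 — satisfied.
C5: S - X = 19 - 29 = -10 — satisfied.
C6: T - S = 12 - 19 = -7, not -6 — violated.
C7: V + W + Y = 2 + 7 + 24 = 33 — satisfied.
C8: S=19, Y=24, T=12; 1 of them equals 19 — satisfied.
C9: |2 - 24| = 22; 22 ≤ 25 — satisfied.
C10: |28 - 12| = 16; 16 ≤ 17 — satisfied.

The assignment fails constraint 6.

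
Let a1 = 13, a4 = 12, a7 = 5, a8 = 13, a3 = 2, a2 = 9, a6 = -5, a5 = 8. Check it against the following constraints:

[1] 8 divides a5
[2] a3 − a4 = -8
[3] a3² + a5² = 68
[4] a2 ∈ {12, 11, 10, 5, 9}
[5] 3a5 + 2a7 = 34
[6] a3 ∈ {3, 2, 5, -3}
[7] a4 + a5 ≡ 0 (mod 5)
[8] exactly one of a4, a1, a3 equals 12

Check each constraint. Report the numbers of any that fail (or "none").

[1] 8 / 8 = 1, so 8 divides 8  holds
[2] a3 − a4 = 2 − 12 = -10, not -8  fails
[3] a3² + a5² = 2² + 8² = 4 + 64 = 68  holds
[4] a2 = 9 is in {12, 11, 10, 5, 9}  holds
[5] 3a5 + 2a7 = 3(8) + 2(5) = 34  holds
[6] a3 = 2 is in {3, 2, 5, -3}  holds
[7] a4 + a5 = 20; 20 mod 5 = 0  holds
[8] a4=12, a1=13, a3=2; 1 of them equals 12  holds

No — constraint 2 is not satisfied.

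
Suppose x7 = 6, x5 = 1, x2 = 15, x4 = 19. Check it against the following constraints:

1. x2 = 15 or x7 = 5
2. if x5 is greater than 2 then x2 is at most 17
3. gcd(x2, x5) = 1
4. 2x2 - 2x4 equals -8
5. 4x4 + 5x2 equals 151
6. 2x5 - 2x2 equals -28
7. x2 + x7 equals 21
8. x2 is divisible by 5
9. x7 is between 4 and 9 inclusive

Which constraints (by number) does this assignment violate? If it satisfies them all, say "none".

No violations.

1. x2 = 15 = 15 (first disjunct)  holds
2. x5 = 1, not > 2; antecedent false, conditional vacuously true  holds
3. gcd(15, 1) = 1  holds
4. 2x2 - 2x4 = 2(15) - 2(19) = -8  holds
5. 4x4 + 5x2 = 4(19) + 5(15) = 151  holds
6. 2x5 - 2x2 = 2(1) - 2(15) = -28  holds
7. x2 + x7 = 15 + 6 = 21  holds
8. 15 / 5 = 3, so 5 divides 15  holds
9. x7 = 6 lies in [4, 9]  holds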